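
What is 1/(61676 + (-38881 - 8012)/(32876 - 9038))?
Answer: 274/16898685 ≈ 1.6214e-5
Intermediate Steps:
1/(61676 + (-38881 - 8012)/(32876 - 9038)) = 1/(61676 - 46893/23838) = 1/(61676 - 46893*1/23838) = 1/(61676 - 539/274) = 1/(16898685/274) = 274/16898685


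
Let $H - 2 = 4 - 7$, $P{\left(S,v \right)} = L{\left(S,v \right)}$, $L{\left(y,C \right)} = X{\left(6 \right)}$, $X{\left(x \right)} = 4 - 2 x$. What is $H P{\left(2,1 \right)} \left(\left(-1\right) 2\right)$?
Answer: $-16$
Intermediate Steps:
$L{\left(y,C \right)} = -8$ ($L{\left(y,C \right)} = 4 - 12 = -8$)
$P{\left(S,v \right)} = -8$
$H = -1$ ($H = 2 + \left(4 - 7\right) = 2 - 3 = -1$)
$H P{\left(2,1 \right)} \left(\left(-1\right) 2\right) = \left(-1\right) \left(-8\right) \left(\left(-1\right) 2\right) = 8 \left(-2\right) = -16$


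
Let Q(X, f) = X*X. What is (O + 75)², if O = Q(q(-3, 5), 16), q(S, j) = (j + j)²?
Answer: 101505625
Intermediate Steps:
q(S, j) = 4*j² (q(S, j) = (2*j)² = 4*j²)
Q(X, f) = X²
O = 10000 (O = (4*5²)² = (4*25)² = 100² = 10000)
(O + 75)² = (10000 + 75)² = 10075² = 101505625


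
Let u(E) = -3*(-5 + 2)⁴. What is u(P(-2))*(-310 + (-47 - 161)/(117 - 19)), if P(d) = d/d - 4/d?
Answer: 3716442/49 ≈ 75846.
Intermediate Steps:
P(d) = 1 - 4/d
u(E) = -243 (u(E) = -3*(-3)⁴ = -3*81 = -243)
u(P(-2))*(-310 + (-47 - 161)/(117 - 19)) = -243*(-310 + (-47 - 161)/(117 - 19)) = -243*(-310 - 208/98) = -243*(-310 - 208*1/98) = -243*(-310 - 104/49) = -243*(-15294/49) = 3716442/49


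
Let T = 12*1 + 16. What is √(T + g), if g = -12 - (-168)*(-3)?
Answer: 2*I*√122 ≈ 22.091*I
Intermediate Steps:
T = 28 (T = 12 + 16 = 28)
g = -516 (g = -12 - 24*21 = -12 - 504 = -516)
√(T + g) = √(28 - 516) = √(-488) = 2*I*√122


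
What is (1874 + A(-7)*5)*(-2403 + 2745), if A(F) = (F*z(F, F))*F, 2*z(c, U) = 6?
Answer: 892278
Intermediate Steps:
z(c, U) = 3 (z(c, U) = (½)*6 = 3)
A(F) = 3*F² (A(F) = (F*3)*F = (3*F)*F = 3*F²)
(1874 + A(-7)*5)*(-2403 + 2745) = (1874 + (3*(-7)²)*5)*(-2403 + 2745) = (1874 + (3*49)*5)*342 = (1874 + 147*5)*342 = (1874 + 735)*342 = 2609*342 = 892278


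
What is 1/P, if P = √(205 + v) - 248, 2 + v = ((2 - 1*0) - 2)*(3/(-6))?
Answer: -248/61301 - √203/61301 ≈ -0.0042780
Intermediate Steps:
v = -2 (v = -2 + ((2 - 1*0) - 2)*(3/(-6)) = -2 + ((2 + 0) - 2)*(3*(-⅙)) = -2 + (2 - 2)*(-½) = -2 + 0*(-½) = -2 + 0 = -2)
P = -248 + √203 (P = √(205 - 2) - 248 = √203 - 248 = -248 + √203 ≈ -233.75)
1/P = 1/(-248 + √203)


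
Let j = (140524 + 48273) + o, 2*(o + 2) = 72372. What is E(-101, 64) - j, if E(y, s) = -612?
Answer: -225593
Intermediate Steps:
o = 36184 (o = -2 + (1/2)*72372 = -2 + 36186 = 36184)
j = 224981 (j = (140524 + 48273) + 36184 = 188797 + 36184 = 224981)
E(-101, 64) - j = -612 - 1*224981 = -612 - 224981 = -225593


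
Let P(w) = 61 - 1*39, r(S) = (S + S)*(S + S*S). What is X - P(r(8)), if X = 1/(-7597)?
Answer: -167135/7597 ≈ -22.000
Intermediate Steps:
r(S) = 2*S*(S + S**2) (r(S) = (2*S)*(S + S**2) = 2*S*(S + S**2))
P(w) = 22 (P(w) = 61 - 39 = 22)
X = -1/7597 ≈ -0.00013163
X - P(r(8)) = -1/7597 - 1*22 = -1/7597 - 22 = -167135/7597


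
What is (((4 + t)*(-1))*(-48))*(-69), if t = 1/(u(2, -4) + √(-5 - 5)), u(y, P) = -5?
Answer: -89424/7 + 3312*I*√10/35 ≈ -12775.0 + 299.24*I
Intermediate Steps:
t = 1/(-5 + I*√10) (t = 1/(-5 + √(-5 - 5)) = 1/(-5 + √(-10)) = 1/(-5 + I*√10) ≈ -0.14286 - 0.090351*I)
(((4 + t)*(-1))*(-48))*(-69) = (((4 + (-⅐ - I*√10/35))*(-1))*(-48))*(-69) = (((27/7 - I*√10/35)*(-1))*(-48))*(-69) = ((-27/7 + I*√10/35)*(-48))*(-69) = (1296/7 - 48*I*√10/35)*(-69) = -89424/7 + 3312*I*√10/35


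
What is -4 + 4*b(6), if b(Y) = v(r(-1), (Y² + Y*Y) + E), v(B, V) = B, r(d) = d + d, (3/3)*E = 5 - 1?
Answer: -12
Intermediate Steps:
E = 4 (E = 5 - 1 = 4)
r(d) = 2*d
b(Y) = -2 (b(Y) = 2*(-1) = -2)
-4 + 4*b(6) = -4 + 4*(-2) = -4 - 8 = -12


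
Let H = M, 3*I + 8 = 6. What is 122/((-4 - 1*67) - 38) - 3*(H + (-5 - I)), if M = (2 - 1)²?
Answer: 968/109 ≈ 8.8807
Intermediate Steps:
I = -⅔ (I = -8/3 + (⅓)*6 = -8/3 + 2 = -⅔ ≈ -0.66667)
M = 1 (M = 1² = 1)
H = 1
122/((-4 - 1*67) - 38) - 3*(H + (-5 - I)) = 122/((-4 - 1*67) - 38) - 3*(1 + (-5 - 1*(-⅔))) = 122/((-4 - 67) - 38) - 3*(1 + (-5 + ⅔)) = 122/(-71 - 38) - 3*(1 - 13/3) = 122/(-109) - 3*(-10/3) = 122*(-1/109) + 10 = -122/109 + 10 = 968/109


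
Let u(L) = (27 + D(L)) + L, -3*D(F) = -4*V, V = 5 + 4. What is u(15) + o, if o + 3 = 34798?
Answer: 34849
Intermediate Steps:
o = 34795 (o = -3 + 34798 = 34795)
V = 9
D(F) = 12 (D(F) = -(-4)*9/3 = -1/3*(-36) = 12)
u(L) = 39 + L (u(L) = (27 + 12) + L = 39 + L)
u(15) + o = (39 + 15) + 34795 = 54 + 34795 = 34849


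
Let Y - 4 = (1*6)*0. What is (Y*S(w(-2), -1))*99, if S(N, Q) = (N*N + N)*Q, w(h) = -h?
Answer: -2376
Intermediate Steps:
S(N, Q) = Q*(N + N²) (S(N, Q) = (N² + N)*Q = (N + N²)*Q = Q*(N + N²))
Y = 4 (Y = 4 + (1*6)*0 = 4 + 6*0 = 4 + 0 = 4)
(Y*S(w(-2), -1))*99 = (4*(-1*(-2)*(-1)*(1 - 1*(-2))))*99 = (4*(2*(-1)*(1 + 2)))*99 = (4*(2*(-1)*3))*99 = (4*(-6))*99 = -24*99 = -2376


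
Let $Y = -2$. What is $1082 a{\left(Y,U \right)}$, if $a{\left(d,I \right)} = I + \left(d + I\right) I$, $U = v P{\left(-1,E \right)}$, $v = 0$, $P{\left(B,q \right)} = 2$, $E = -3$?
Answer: $0$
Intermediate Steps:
$U = 0$ ($U = 0 \cdot 2 = 0$)
$a{\left(d,I \right)} = I + I \left(I + d\right)$ ($a{\left(d,I \right)} = I + \left(I + d\right) I = I + I \left(I + d\right)$)
$1082 a{\left(Y,U \right)} = 1082 \cdot 0 \left(1 + 0 - 2\right) = 1082 \cdot 0 \left(-1\right) = 1082 \cdot 0 = 0$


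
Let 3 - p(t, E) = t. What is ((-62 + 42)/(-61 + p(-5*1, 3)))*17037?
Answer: 340740/53 ≈ 6429.1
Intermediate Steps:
p(t, E) = 3 - t
((-62 + 42)/(-61 + p(-5*1, 3)))*17037 = ((-62 + 42)/(-61 + (3 - (-5))))*17037 = -20/(-61 + (3 - 1*(-5)))*17037 = -20/(-61 + (3 + 5))*17037 = -20/(-61 + 8)*17037 = -20/(-53)*17037 = -20*(-1/53)*17037 = (20/53)*17037 = 340740/53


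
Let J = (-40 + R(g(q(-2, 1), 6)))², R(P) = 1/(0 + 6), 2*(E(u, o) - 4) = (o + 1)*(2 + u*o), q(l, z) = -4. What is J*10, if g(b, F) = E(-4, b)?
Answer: 285605/18 ≈ 15867.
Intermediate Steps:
E(u, o) = 4 + (1 + o)*(2 + o*u)/2 (E(u, o) = 4 + ((o + 1)*(2 + u*o))/2 = 4 + ((1 + o)*(2 + o*u))/2 = 4 + (1 + o)*(2 + o*u)/2)
g(b, F) = 5 - b - 2*b² (g(b, F) = 5 + b + (½)*b*(-4) + (½)*(-4)*b² = 5 + b - 2*b - 2*b² = 5 - b - 2*b²)
R(P) = ⅙ (R(P) = 1/6 = ⅙)
J = 57121/36 (J = (-40 + ⅙)² = (-239/6)² = 57121/36 ≈ 1586.7)
J*10 = (57121/36)*10 = 285605/18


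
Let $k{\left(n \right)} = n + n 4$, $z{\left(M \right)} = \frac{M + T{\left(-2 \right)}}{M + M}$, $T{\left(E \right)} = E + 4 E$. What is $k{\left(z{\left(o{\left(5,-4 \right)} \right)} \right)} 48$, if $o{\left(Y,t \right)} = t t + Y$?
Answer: $\frac{440}{7} \approx 62.857$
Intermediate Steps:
$o{\left(Y,t \right)} = Y + t^{2}$ ($o{\left(Y,t \right)} = t^{2} + Y = Y + t^{2}$)
$T{\left(E \right)} = 5 E$
$z{\left(M \right)} = \frac{-10 + M}{2 M}$ ($z{\left(M \right)} = \frac{M + 5 \left(-2\right)}{M + M} = \frac{M - 10}{2 M} = \left(-10 + M\right) \frac{1}{2 M} = \frac{-10 + M}{2 M}$)
$k{\left(n \right)} = 5 n$ ($k{\left(n \right)} = n + 4 n = 5 n$)
$k{\left(z{\left(o{\left(5,-4 \right)} \right)} \right)} 48 = 5 \frac{-10 + \left(5 + \left(-4\right)^{2}\right)}{2 \left(5 + \left(-4\right)^{2}\right)} 48 = 5 \frac{-10 + \left(5 + 16\right)}{2 \left(5 + 16\right)} 48 = 5 \frac{-10 + 21}{2 \cdot 21} \cdot 48 = 5 \cdot \frac{1}{2} \cdot \frac{1}{21} \cdot 11 \cdot 48 = 5 \cdot \frac{11}{42} \cdot 48 = \frac{55}{42} \cdot 48 = \frac{440}{7}$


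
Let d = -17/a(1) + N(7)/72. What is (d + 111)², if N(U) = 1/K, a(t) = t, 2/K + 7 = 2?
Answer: 183087961/20736 ≈ 8829.5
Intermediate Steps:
K = -⅖ (K = 2/(-7 + 2) = 2/(-5) = 2*(-⅕) = -⅖ ≈ -0.40000)
N(U) = -5/2 (N(U) = 1/(-⅖) = -5/2)
d = -2453/144 (d = -17/1 - 5/2/72 = -17*1 - 5/2*1/72 = -17 - 5/144 = -2453/144 ≈ -17.035)
(d + 111)² = (-2453/144 + 111)² = (13531/144)² = 183087961/20736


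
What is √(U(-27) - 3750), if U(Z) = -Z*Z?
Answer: I*√4479 ≈ 66.925*I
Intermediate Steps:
U(Z) = -Z²
√(U(-27) - 3750) = √(-1*(-27)² - 3750) = √(-1*729 - 3750) = √(-729 - 3750) = √(-4479) = I*√4479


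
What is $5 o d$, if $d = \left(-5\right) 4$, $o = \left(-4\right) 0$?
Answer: $0$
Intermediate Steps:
$o = 0$
$d = -20$
$5 o d = 5 \cdot 0 \left(-20\right) = 0 \left(-20\right) = 0$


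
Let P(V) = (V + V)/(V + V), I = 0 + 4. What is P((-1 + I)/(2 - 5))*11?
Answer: 11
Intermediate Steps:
I = 4
P(V) = 1 (P(V) = (2*V)/((2*V)) = (2*V)*(1/(2*V)) = 1)
P((-1 + I)/(2 - 5))*11 = 1*11 = 11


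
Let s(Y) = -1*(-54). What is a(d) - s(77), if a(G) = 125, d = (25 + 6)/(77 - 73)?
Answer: 71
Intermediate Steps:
d = 31/4 ≈ 7.7500
s(Y) = 54
a(d) - s(77) = 125 - 1*54 = 125 - 54 = 71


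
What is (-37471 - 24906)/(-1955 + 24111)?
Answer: -62377/22156 ≈ -2.8154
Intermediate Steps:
(-37471 - 24906)/(-1955 + 24111) = -62377/22156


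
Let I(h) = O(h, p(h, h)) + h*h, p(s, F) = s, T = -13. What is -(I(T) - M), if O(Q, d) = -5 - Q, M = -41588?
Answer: -41765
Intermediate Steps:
I(h) = -5 + h² - h (I(h) = (-5 - h) + h*h = (-5 - h) + h² = -5 + h² - h)
-(I(T) - M) = -((-5 + (-13)² - 1*(-13)) - 1*(-41588)) = -((-5 + 169 + 13) + 41588) = -(177 + 41588) = -1*41765 = -41765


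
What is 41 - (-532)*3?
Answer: 1637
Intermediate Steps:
41 - (-532)*3 = 41 - 76*(-21) = 41 + 1596 = 1637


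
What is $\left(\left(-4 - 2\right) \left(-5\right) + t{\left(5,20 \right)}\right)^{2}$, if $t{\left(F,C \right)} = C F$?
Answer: $16900$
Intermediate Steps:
$\left(\left(-4 - 2\right) \left(-5\right) + t{\left(5,20 \right)}\right)^{2} = \left(\left(-4 - 2\right) \left(-5\right) + 20 \cdot 5\right)^{2} = \left(\left(-4 + \left(-2 + 0\right)\right) \left(-5\right) + 100\right)^{2} = \left(\left(-4 - 2\right) \left(-5\right) + 100\right)^{2} = \left(\left(-6\right) \left(-5\right) + 100\right)^{2} = \left(30 + 100\right)^{2} = 130^{2} = 16900$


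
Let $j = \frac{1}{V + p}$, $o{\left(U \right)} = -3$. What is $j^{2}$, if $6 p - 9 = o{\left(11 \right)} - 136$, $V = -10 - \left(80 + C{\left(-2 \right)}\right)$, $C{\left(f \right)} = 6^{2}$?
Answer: $\frac{9}{196249} \approx 4.586 \cdot 10^{-5}$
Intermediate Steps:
$C{\left(f \right)} = 36$
$V = -126$ ($V = -10 - \left(80 + 36\right) = -10 - 116 = -126$)
$p = - \frac{65}{3}$ ($p = \frac{3}{2} + \frac{-3 - 136}{6} = \frac{3}{2} + \frac{1}{6} \left(-139\right) = \frac{3}{2} - \frac{139}{6} = - \frac{65}{3} \approx -21.667$)
$j = - \frac{3}{443}$ ($j = \frac{1}{-126 - \frac{65}{3}} = \frac{1}{- \frac{443}{3}} = - \frac{3}{443} \approx -0.006772$)
$j^{2} = \left(- \frac{3}{443}\right)^{2} = \frac{9}{196249}$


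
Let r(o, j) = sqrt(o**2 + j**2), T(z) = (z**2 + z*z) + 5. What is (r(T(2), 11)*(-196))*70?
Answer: -13720*sqrt(290) ≈ -2.3364e+5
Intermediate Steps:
T(z) = 5 + 2*z**2 (T(z) = (z**2 + z**2) + 5 = 2*z**2 + 5 = 5 + 2*z**2)
r(o, j) = sqrt(j**2 + o**2)
(r(T(2), 11)*(-196))*70 = (sqrt(11**2 + (5 + 2*2**2)**2)*(-196))*70 = (sqrt(121 + (5 + 2*4)**2)*(-196))*70 = (sqrt(121 + (5 + 8)**2)*(-196))*70 = (sqrt(121 + 13**2)*(-196))*70 = (sqrt(121 + 169)*(-196))*70 = (sqrt(290)*(-196))*70 = -196*sqrt(290)*70 = -13720*sqrt(290)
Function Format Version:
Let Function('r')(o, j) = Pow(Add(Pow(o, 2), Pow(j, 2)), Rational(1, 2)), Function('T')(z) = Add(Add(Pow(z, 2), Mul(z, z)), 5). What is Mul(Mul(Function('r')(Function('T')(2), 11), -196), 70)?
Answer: Mul(-13720, Pow(290, Rational(1, 2))) ≈ -2.3364e+5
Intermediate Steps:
Function('T')(z) = Add(5, Mul(2, Pow(z, 2))) (Function('T')(z) = Add(Add(Pow(z, 2), Pow(z, 2)), 5) = Add(Mul(2, Pow(z, 2)), 5) = Add(5, Mul(2, Pow(z, 2))))
Function('r')(o, j) = Pow(Add(Pow(j, 2), Pow(o, 2)), Rational(1, 2))
Mul(Mul(Function('r')(Function('T')(2), 11), -196), 70) = Mul(Mul(Pow(Add(Pow(11, 2), Pow(Add(5, Mul(2, Pow(2, 2))), 2)), Rational(1, 2)), -196), 70) = Mul(Mul(Pow(Add(121, Pow(Add(5, Mul(2, 4)), 2)), Rational(1, 2)), -196), 70) = Mul(Mul(Pow(Add(121, Pow(Add(5, 8), 2)), Rational(1, 2)), -196), 70) = Mul(Mul(Pow(Add(121, Pow(13, 2)), Rational(1, 2)), -196), 70) = Mul(Mul(Pow(Add(121, 169), Rational(1, 2)), -196), 70) = Mul(Mul(Pow(290, Rational(1, 2)), -196), 70) = Mul(Mul(-196, Pow(290, Rational(1, 2))), 70) = Mul(-13720, Pow(290, Rational(1, 2)))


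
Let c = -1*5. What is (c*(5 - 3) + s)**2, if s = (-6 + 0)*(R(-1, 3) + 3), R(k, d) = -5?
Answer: 4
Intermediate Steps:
c = -5
s = 12 (s = (-6 + 0)*(-5 + 3) = -6*(-2) = 12)
(c*(5 - 3) + s)**2 = (-5*(5 - 3) + 12)**2 = (-5*2 + 12)**2 = (-10 + 12)**2 = 2**2 = 4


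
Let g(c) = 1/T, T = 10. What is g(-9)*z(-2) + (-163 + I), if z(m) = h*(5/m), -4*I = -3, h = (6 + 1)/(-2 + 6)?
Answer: -2603/16 ≈ -162.69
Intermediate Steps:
h = 7/4 ≈ 1.7500
I = 3/4 (I = -1/4*(-3) = 3/4 ≈ 0.75000)
g(c) = 1/10
z(m) = 35/(4*m) (z(m) = 7*(5/m)/4 = 35/(4*m))
g(-9)*z(-2) + (-163 + I) = ((35/4)/(-2))/10 + (-163 + 3/4) = ((35/4)*(-1/2))/10 - 649/4 = (1/10)*(-35/8) - 649/4 = -7/16 - 649/4 = -2603/16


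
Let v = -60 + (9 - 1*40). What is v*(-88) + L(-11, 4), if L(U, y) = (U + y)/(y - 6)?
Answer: 16023/2 ≈ 8011.5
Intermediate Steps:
L(U, y) = (U + y)/(-6 + y)
v = -91 (v = -60 + (9 - 40) = -60 - 31 = -91)
v*(-88) + L(-11, 4) = -91*(-88) + (-11 + 4)/(-6 + 4) = 8008 - 7/(-2) = 8008 - ½*(-7) = 8008 + 7/2 = 16023/2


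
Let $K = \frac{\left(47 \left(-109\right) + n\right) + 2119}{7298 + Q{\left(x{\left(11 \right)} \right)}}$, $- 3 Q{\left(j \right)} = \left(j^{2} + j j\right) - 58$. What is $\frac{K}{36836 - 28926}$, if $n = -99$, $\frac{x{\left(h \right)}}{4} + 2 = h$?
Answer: $- \frac{9309}{153137600} \approx -6.0788 \cdot 10^{-5}$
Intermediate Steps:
$x{\left(h \right)} = -8 + 4 h$
$Q{\left(j \right)} = \frac{58}{3} - \frac{2 j^{2}}{3}$ ($Q{\left(j \right)} = - \frac{\left(j^{2} + j j\right) - 58}{3} = - \frac{\left(j^{2} + j^{2}\right) - 58}{3} = - \frac{2 j^{2} - 58}{3} = - \frac{-58 + 2 j^{2}}{3} = \frac{58}{3} - \frac{2 j^{2}}{3}$)
$K = - \frac{9309}{19360}$ ($K = \frac{\left(47 \left(-109\right) - 99\right) + 2119}{7298 + \left(\frac{58}{3} - \frac{2 \left(-8 + 4 \cdot 11\right)^{2}}{3}\right)} = \frac{\left(-5123 - 99\right) + 2119}{7298 + \left(\frac{58}{3} - \frac{2 \left(-8 + 44\right)^{2}}{3}\right)} = \frac{-5222 + 2119}{7298 + \left(\frac{58}{3} - \frac{2 \cdot 36^{2}}{3}\right)} = - \frac{3103}{7298 + \left(\frac{58}{3} - 864\right)} = - \frac{3103}{7298 - \frac{2534}{3}} = - \frac{3103}{\frac{19360}{3}} = \left(-3103\right) \frac{3}{19360} = - \frac{9309}{19360} \approx -0.48084$)
$\frac{K}{36836 - 28926} = - \frac{9309}{19360 \left(36836 - 28926\right)} = - \frac{9309}{19360 \cdot 7910} = \left(- \frac{9309}{19360}\right) \frac{1}{7910} = - \frac{9309}{153137600}$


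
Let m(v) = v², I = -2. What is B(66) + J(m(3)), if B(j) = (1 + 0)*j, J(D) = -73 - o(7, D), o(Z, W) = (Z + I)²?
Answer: -32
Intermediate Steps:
o(Z, W) = (-2 + Z)² (o(Z, W) = (Z - 2)² = (-2 + Z)²)
J(D) = -98 (J(D) = -73 - (-2 + 7)² = -73 - 1*5² = -73 - 1*25 = -73 - 25 = -98)
B(j) = j (B(j) = 1*j = j)
B(66) + J(m(3)) = 66 - 98 = -32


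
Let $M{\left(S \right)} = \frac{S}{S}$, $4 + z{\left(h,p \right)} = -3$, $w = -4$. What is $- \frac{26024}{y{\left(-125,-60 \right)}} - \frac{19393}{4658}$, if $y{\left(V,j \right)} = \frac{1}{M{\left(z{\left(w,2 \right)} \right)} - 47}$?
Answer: $\frac{5576091039}{4658} \approx 1.1971 \cdot 10^{6}$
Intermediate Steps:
$z{\left(h,p \right)} = -7$ ($z{\left(h,p \right)} = -4 - 3 = -7$)
$M{\left(S \right)} = 1$
$y{\left(V,j \right)} = - \frac{1}{46}$ ($y{\left(V,j \right)} = \frac{1}{1 - 47} = \frac{1}{-46} = - \frac{1}{46}$)
$- \frac{26024}{y{\left(-125,-60 \right)}} - \frac{19393}{4658} = - \frac{26024}{- \frac{1}{46}} - \frac{19393}{4658} = \left(-26024\right) \left(-46\right) - \frac{19393}{4658} = 1197104 - \frac{19393}{4658} = \frac{5576091039}{4658}$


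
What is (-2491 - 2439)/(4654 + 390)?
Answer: -2465/2522 ≈ -0.97740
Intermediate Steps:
(-2491 - 2439)/(4654 + 390) = -4930/5044 = -4930*1/5044 = -2465/2522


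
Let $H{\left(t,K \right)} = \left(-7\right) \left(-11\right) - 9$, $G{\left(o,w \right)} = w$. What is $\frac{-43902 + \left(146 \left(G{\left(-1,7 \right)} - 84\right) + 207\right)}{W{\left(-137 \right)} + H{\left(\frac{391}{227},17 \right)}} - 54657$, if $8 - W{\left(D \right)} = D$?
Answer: $- \frac{11696878}{213} \approx -54915.0$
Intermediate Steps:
$W{\left(D \right)} = 8 - D$
$H{\left(t,K \right)} = 68$ ($H{\left(t,K \right)} = 77 - 9 = 68$)
$\frac{-43902 + \left(146 \left(G{\left(-1,7 \right)} - 84\right) + 207\right)}{W{\left(-137 \right)} + H{\left(\frac{391}{227},17 \right)}} - 54657 = \frac{-43902 + \left(146 \left(7 - 84\right) + 207\right)}{\left(8 - -137\right) + 68} - 54657 = \frac{-43902 + \left(146 \left(-77\right) + 207\right)}{\left(8 + 137\right) + 68} - 54657 = \frac{-43902 + \left(-11242 + 207\right)}{145 + 68} - 54657 = \frac{-43902 - 11035}{213} - 54657 = \left(-54937\right) \frac{1}{213} - 54657 = - \frac{54937}{213} - 54657 = - \frac{11696878}{213}$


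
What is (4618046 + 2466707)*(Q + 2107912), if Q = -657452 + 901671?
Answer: 16664267158643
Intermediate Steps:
Q = 244219
(4618046 + 2466707)*(Q + 2107912) = (4618046 + 2466707)*(244219 + 2107912) = 7084753*2352131 = 16664267158643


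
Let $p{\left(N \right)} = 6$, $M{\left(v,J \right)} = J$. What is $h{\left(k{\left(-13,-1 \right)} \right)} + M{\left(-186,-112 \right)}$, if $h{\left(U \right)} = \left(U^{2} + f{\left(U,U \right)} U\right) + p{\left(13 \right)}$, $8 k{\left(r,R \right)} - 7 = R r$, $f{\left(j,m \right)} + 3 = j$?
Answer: $-101$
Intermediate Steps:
$f{\left(j,m \right)} = -3 + j$
$k{\left(r,R \right)} = \frac{7}{8} + \frac{R r}{8}$
$h{\left(U \right)} = 6 + U^{2} + U \left(-3 + U\right)$ ($h{\left(U \right)} = \left(U^{2} + \left(-3 + U\right) U\right) + 6 = \left(U^{2} + U \left(-3 + U\right)\right) + 6 = 6 + U^{2} + U \left(-3 + U\right)$)
$h{\left(k{\left(-13,-1 \right)} \right)} + M{\left(-186,-112 \right)} = \left(6 + \left(\frac{7}{8} + \frac{1}{8} \left(-1\right) \left(-13\right)\right)^{2} + \left(\frac{7}{8} + \frac{1}{8} \left(-1\right) \left(-13\right)\right) \left(-3 + \left(\frac{7}{8} + \frac{1}{8} \left(-1\right) \left(-13\right)\right)\right)\right) - 112 = \left(6 + \left(\frac{7}{8} + \frac{13}{8}\right)^{2} + \left(\frac{7}{8} + \frac{13}{8}\right) \left(-3 + \left(\frac{7}{8} + \frac{13}{8}\right)\right)\right) - 112 = \left(6 + \left(\frac{5}{2}\right)^{2} + \frac{5 \left(-3 + \frac{5}{2}\right)}{2}\right) - 112 = \left(6 + \frac{25}{4} + \frac{5}{2} \left(- \frac{1}{2}\right)\right) - 112 = \left(6 + \frac{25}{4} - \frac{5}{4}\right) - 112 = 11 - 112 = -101$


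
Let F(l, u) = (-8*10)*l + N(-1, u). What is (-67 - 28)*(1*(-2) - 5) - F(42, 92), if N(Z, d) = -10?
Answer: 4035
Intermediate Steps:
F(l, u) = -10 - 80*l (F(l, u) = (-8*10)*l - 10 = -80*l - 10 = -10 - 80*l)
(-67 - 28)*(1*(-2) - 5) - F(42, 92) = (-67 - 28)*(1*(-2) - 5) - (-10 - 80*42) = -95*(-2 - 5) - (-10 - 3360) = -95*(-7) - 1*(-3370) = 665 + 3370 = 4035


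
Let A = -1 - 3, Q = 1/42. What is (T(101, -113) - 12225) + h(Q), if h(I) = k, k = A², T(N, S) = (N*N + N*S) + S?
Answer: -13534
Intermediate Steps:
T(N, S) = S + N² + N*S (T(N, S) = (N² + N*S) + S = S + N² + N*S)
Q = 1/42 ≈ 0.023810
A = -4
k = 16 (k = (-4)² = 16)
h(I) = 16
(T(101, -113) - 12225) + h(Q) = ((-113 + 101² + 101*(-113)) - 12225) + 16 = ((-113 + 10201 - 11413) - 12225) + 16 = (-1325 - 12225) + 16 = -13550 + 16 = -13534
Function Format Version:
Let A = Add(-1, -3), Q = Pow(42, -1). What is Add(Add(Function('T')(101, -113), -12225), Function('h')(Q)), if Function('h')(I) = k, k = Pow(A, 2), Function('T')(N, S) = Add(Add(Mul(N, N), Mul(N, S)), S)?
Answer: -13534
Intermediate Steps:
Function('T')(N, S) = Add(S, Pow(N, 2), Mul(N, S)) (Function('T')(N, S) = Add(Add(Pow(N, 2), Mul(N, S)), S) = Add(S, Pow(N, 2), Mul(N, S)))
Q = Rational(1, 42) ≈ 0.023810
A = -4
k = 16 (k = Pow(-4, 2) = 16)
Function('h')(I) = 16
Add(Add(Function('T')(101, -113), -12225), Function('h')(Q)) = Add(Add(Add(-113, Pow(101, 2), Mul(101, -113)), -12225), 16) = Add(Add(Add(-113, 10201, -11413), -12225), 16) = Add(Add(-1325, -12225), 16) = Add(-13550, 16) = -13534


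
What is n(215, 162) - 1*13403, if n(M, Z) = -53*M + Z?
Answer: -24636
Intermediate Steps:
n(M, Z) = Z - 53*M
n(215, 162) - 1*13403 = (162 - 53*215) - 1*13403 = (162 - 11395) - 13403 = -11233 - 13403 = -24636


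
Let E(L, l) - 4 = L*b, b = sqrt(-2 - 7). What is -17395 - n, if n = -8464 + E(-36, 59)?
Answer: -8935 + 108*I ≈ -8935.0 + 108.0*I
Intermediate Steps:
b = 3*I (b = sqrt(-9) = 3*I ≈ 3.0*I)
E(L, l) = 4 + 3*I*L (E(L, l) = 4 + L*(3*I) = 4 + 3*I*L)
n = -8460 - 108*I (n = -8464 + (4 + 3*I*(-36)) = -8464 + (4 - 108*I) = -8460 - 108*I ≈ -8460.0 - 108.0*I)
-17395 - n = -17395 - (-8460 - 108*I) = -17395 + (8460 + 108*I) = -8935 + 108*I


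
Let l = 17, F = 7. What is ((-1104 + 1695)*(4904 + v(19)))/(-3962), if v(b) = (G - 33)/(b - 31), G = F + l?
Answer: -11594829/15848 ≈ -731.63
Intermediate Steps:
G = 24 (G = 7 + 17 = 24)
v(b) = -9/(-31 + b) (v(b) = (24 - 33)/(b - 31) = -9/(-31 + b))
((-1104 + 1695)*(4904 + v(19)))/(-3962) = ((-1104 + 1695)*(4904 - 9/(-31 + 19)))/(-3962) = (591*(4904 - 9/(-12)))*(-1/3962) = (591*(4904 - 9*(-1/12)))*(-1/3962) = (591*(4904 + ¾))*(-1/3962) = (591*(19619/4))*(-1/3962) = (11594829/4)*(-1/3962) = -11594829/15848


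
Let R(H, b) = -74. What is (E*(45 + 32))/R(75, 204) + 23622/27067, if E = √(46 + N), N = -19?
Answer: 23622/27067 - 231*√3/74 ≈ -4.5341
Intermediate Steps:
E = 3*√3 (E = √(46 - 19) = √27 = 3*√3 ≈ 5.1962)
(E*(45 + 32))/R(75, 204) + 23622/27067 = ((3*√3)*(45 + 32))/(-74) + 23622/27067 = ((3*√3)*77)*(-1/74) + 23622*(1/27067) = (231*√3)*(-1/74) + 23622/27067 = -231*√3/74 + 23622/27067 = 23622/27067 - 231*√3/74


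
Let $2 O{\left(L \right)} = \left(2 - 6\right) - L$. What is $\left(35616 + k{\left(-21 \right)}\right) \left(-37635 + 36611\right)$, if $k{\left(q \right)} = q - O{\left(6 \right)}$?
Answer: $-36454400$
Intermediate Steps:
$O{\left(L \right)} = -2 - \frac{L}{2}$ ($O{\left(L \right)} = \frac{\left(2 - 6\right) - L}{2} = \frac{-4 - L}{2} = -2 - \frac{L}{2}$)
$k{\left(q \right)} = 5 + q$ ($k{\left(q \right)} = q - \left(-2 - 3\right) = q - -5 = q + 5 = 5 + q$)
$\left(35616 + k{\left(-21 \right)}\right) \left(-37635 + 36611\right) = \left(35616 + \left(5 - 21\right)\right) \left(-37635 + 36611\right) = \left(35616 - 16\right) \left(-1024\right) = 35600 \left(-1024\right) = -36454400$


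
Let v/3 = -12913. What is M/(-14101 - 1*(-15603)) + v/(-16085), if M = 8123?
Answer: 188844433/24159670 ≈ 7.8165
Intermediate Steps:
v = -38739 (v = 3*(-12913) = -38739)
M/(-14101 - 1*(-15603)) + v/(-16085) = 8123/(-14101 - 1*(-15603)) - 38739/(-16085) = 8123/(-14101 + 15603) - 38739*(-1/16085) = 8123/1502 + 38739/16085 = 188844433/24159670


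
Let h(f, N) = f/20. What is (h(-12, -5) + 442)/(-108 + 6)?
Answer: -2207/510 ≈ -4.3275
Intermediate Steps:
h(f, N) = f/20 (h(f, N) = f*(1/20) = f/20)
(h(-12, -5) + 442)/(-108 + 6) = ((1/20)*(-12) + 442)/(-108 + 6) = (-⅗ + 442)/(-102) = (2207/5)*(-1/102) = -2207/510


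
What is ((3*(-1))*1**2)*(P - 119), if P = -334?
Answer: 1359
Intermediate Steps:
((3*(-1))*1**2)*(P - 119) = ((3*(-1))*1**2)*(-334 - 119) = -3*1*(-453) = -3*(-453) = 1359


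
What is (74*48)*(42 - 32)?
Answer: 35520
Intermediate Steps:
(74*48)*(42 - 32) = 3552*10 = 35520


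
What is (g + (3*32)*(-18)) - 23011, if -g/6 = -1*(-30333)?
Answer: -206737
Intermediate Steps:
g = -181998 (g = -(-6)*(-30333) = -6*30333 = -181998)
(g + (3*32)*(-18)) - 23011 = (-181998 + (3*32)*(-18)) - 23011 = (-181998 + 96*(-18)) - 23011 = (-181998 - 1728) - 23011 = -183726 - 23011 = -206737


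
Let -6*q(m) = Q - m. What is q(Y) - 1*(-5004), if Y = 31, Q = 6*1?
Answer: 30049/6 ≈ 5008.2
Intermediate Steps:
Q = 6
q(m) = -1 + m/6 (q(m) = -(6 - m)/6 = -1 + m/6)
q(Y) - 1*(-5004) = (-1 + (1/6)*31) - 1*(-5004) = (-1 + 31/6) + 5004 = 25/6 + 5004 = 30049/6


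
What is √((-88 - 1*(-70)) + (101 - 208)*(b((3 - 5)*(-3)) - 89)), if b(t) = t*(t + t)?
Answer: √1801 ≈ 42.438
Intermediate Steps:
b(t) = 2*t² (b(t) = t*(2*t) = 2*t²)
√((-88 - 1*(-70)) + (101 - 208)*(b((3 - 5)*(-3)) - 89)) = √((-88 - 1*(-70)) + (101 - 208)*(2*((3 - 5)*(-3))² - 89)) = √((-88 + 70) - 107*(2*(-2*(-3))² - 89)) = √(-18 - 107*(2*6² - 89)) = √(-18 - 107*(2*36 - 89)) = √(-18 - 107*(72 - 89)) = √(-18 - 107*(-17)) = √(-18 + 1819) = √1801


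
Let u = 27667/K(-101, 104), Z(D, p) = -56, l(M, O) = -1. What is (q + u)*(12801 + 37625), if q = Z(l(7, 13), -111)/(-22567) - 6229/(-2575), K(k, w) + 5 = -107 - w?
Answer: -39769368241121431/6275882700 ≈ -6.3369e+6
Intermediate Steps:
K(k, w) = -112 - w (K(k, w) = -5 + (-107 - w) = -112 - w)
q = 140714043/58110025 (q = -56/(-22567) - 6229/(-2575) = -56*(-1/22567) - 6229*(-1/2575) = 56/22567 + 6229/2575 = 140714043/58110025 ≈ 2.4215)
u = -27667/216 (u = 27667/(-112 - 1*104) = 27667/(-112 - 104) = 27667/(-216) = 27667*(-1/216) = -27667/216 ≈ -128.09)
(q + u)*(12801 + 37625) = (140714043/58110025 - 27667/216)*(12801 + 37625) = -1577335828387/12551765400*50426 = -39769368241121431/6275882700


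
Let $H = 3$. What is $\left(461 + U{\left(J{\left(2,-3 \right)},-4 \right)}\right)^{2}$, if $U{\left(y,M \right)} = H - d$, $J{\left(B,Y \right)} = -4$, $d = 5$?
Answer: $210681$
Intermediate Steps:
$U{\left(y,M \right)} = -2$ ($U{\left(y,M \right)} = 3 - 5 = -2$)
$\left(461 + U{\left(J{\left(2,-3 \right)},-4 \right)}\right)^{2} = \left(461 - 2\right)^{2} = 459^{2} = 210681$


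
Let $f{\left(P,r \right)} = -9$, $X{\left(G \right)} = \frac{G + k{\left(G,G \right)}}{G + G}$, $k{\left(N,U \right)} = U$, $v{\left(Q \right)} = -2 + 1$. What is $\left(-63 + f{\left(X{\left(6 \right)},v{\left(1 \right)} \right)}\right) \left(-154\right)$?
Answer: $11088$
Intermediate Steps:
$v{\left(Q \right)} = -1$
$X{\left(G \right)} = 1$ ($X{\left(G \right)} = \frac{G + G}{G + G} = \frac{2 G}{2 G} = 2 G \frac{1}{2 G} = 1$)
$\left(-63 + f{\left(X{\left(6 \right)},v{\left(1 \right)} \right)}\right) \left(-154\right) = \left(-63 - 9\right) \left(-154\right) = \left(-72\right) \left(-154\right) = 11088$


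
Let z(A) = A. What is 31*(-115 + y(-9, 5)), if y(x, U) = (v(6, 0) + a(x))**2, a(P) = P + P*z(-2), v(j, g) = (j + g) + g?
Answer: 3410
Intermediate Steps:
v(j, g) = j + 2*g (v(j, g) = (g + j) + g = j + 2*g)
a(P) = -P (a(P) = P + P*(-2) = P - 2*P = -P)
y(x, U) = (6 - x)**2 (y(x, U) = ((6 + 2*0) - x)**2 = ((6 + 0) - x)**2 = (6 - x)**2)
31*(-115 + y(-9, 5)) = 31*(-115 + (6 - 1*(-9))**2) = 31*(-115 + (6 + 9)**2) = 31*(-115 + 15**2) = 31*(-115 + 225) = 31*110 = 3410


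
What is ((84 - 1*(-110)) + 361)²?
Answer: 308025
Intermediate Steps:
((84 - 1*(-110)) + 361)² = ((84 + 110) + 361)² = (194 + 361)² = 555² = 308025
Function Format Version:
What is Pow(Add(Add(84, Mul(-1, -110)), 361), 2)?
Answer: 308025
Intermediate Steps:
Pow(Add(Add(84, Mul(-1, -110)), 361), 2) = Pow(Add(Add(84, 110), 361), 2) = Pow(Add(194, 361), 2) = Pow(555, 2) = 308025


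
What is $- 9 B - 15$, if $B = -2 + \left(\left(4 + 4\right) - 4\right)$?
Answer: $-33$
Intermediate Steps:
$B = 2$ ($B = -2 + \left(8 - 4\right) = -2 + 4 = 2$)
$- 9 B - 15 = \left(-9\right) 2 - 15 = -18 - 15 = -33$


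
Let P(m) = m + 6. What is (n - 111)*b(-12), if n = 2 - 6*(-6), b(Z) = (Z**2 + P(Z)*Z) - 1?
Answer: -15695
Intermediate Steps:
P(m) = 6 + m
b(Z) = -1 + Z**2 + Z*(6 + Z) (b(Z) = (Z**2 + (6 + Z)*Z) - 1 = (Z**2 + Z*(6 + Z)) - 1 = -1 + Z**2 + Z*(6 + Z))
n = 38 (n = 2 + 36 = 38)
(n - 111)*b(-12) = (38 - 111)*(-1 + (-12)**2 - 12*(6 - 12)) = -73*(-1 + 144 - 12*(-6)) = -73*(-1 + 144 + 72) = -73*215 = -15695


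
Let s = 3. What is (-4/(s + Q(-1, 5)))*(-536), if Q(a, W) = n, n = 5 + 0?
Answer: 268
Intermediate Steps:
n = 5
Q(a, W) = 5
(-4/(s + Q(-1, 5)))*(-536) = (-4/(3 + 5))*(-536) = (-4/8)*(-536) = ((1/8)*(-4))*(-536) = -1/2*(-536) = 268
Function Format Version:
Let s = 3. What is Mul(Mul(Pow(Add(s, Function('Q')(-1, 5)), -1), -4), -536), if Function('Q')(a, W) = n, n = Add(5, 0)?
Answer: 268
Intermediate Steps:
n = 5
Function('Q')(a, W) = 5
Mul(Mul(Pow(Add(s, Function('Q')(-1, 5)), -1), -4), -536) = Mul(Mul(Pow(Add(3, 5), -1), -4), -536) = Mul(Mul(Pow(8, -1), -4), -536) = Mul(Mul(Rational(1, 8), -4), -536) = Mul(Rational(-1, 2), -536) = 268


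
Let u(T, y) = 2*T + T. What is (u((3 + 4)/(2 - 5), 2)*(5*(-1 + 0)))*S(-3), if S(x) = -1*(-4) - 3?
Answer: 35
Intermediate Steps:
S(x) = 1 (S(x) = 4 - 3 = 1)
u(T, y) = 3*T
(u((3 + 4)/(2 - 5), 2)*(5*(-1 + 0)))*S(-3) = ((3*((3 + 4)/(2 - 5)))*(5*(-1 + 0)))*1 = ((3*(7/(-3)))*(5*(-1)))*1 = ((3*(7*(-⅓)))*(-5))*1 = ((3*(-7/3))*(-5))*1 = -7*(-5)*1 = 35*1 = 35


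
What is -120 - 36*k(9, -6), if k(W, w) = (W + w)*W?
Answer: -1092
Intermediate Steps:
k(W, w) = W*(W + w)
-120 - 36*k(9, -6) = -120 - 324*(9 - 6) = -120 - 324*3 = -120 - 36*27 = -120 - 972 = -1092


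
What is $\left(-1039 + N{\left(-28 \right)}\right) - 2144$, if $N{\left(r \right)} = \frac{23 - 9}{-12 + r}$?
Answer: $- \frac{63667}{20} \approx -3183.4$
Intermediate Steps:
$N{\left(r \right)} = \frac{14}{-12 + r}$
$\left(-1039 + N{\left(-28 \right)}\right) - 2144 = \left(-1039 + \frac{14}{-12 - 28}\right) - 2144 = \left(-1039 + \frac{14}{-40}\right) - 2144 = \left(-1039 + 14 \left(- \frac{1}{40}\right)\right) - 2144 = \left(-1039 - \frac{7}{20}\right) - 2144 = - \frac{20787}{20} - 2144 = - \frac{63667}{20}$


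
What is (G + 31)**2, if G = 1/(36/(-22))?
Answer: 299209/324 ≈ 923.48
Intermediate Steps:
G = -11/18 (G = 1/(36*(-1/22)) = 1/(-18/11) = -11/18 ≈ -0.61111)
(G + 31)**2 = (-11/18 + 31)**2 = (547/18)**2 = 299209/324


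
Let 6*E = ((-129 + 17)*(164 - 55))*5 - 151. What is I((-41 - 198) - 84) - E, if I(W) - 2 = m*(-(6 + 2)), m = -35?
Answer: 20961/2 ≈ 10481.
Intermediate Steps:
I(W) = 282 (I(W) = 2 - (-35)*(6 + 2) = 2 - (-35)*8 = 2 - 35*(-8) = 2 + 280 = 282)
E = -20397/2 (E = (((-129 + 17)*(164 - 55))*5 - 151)/6 = (-112*109*5 - 151)/6 = (-12208*5 - 151)/6 = (-61040 - 151)/6 = (⅙)*(-61191) = -20397/2 ≈ -10199.)
I((-41 - 198) - 84) - E = 282 - 1*(-20397/2) = 282 + 20397/2 = 20961/2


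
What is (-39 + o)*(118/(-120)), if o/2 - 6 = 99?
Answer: -3363/20 ≈ -168.15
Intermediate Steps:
o = 210 (o = 12 + 2*99 = 12 + 198 = 210)
(-39 + o)*(118/(-120)) = (-39 + 210)*(118/(-120)) = 171*(118*(-1/120)) = 171*(-59/60) = -3363/20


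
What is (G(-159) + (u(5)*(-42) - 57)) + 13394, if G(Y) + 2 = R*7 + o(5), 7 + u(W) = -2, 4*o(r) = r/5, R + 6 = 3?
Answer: 54769/4 ≈ 13692.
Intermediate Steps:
R = -3 (R = -6 + 3 = -3)
o(r) = r/20 (o(r) = (r/5)/4 = r/20)
u(W) = -9 (u(W) = -7 - 2 = -9)
G(Y) = -91/4 (G(Y) = -2 + (-3*7 + (1/20)*5) = -2 + (-21 + ¼) = -2 - 83/4 = -91/4)
(G(-159) + (u(5)*(-42) - 57)) + 13394 = (-91/4 + (-9*(-42) - 57)) + 13394 = (-91/4 + (378 - 57)) + 13394 = (-91/4 + 321) + 13394 = 1193/4 + 13394 = 54769/4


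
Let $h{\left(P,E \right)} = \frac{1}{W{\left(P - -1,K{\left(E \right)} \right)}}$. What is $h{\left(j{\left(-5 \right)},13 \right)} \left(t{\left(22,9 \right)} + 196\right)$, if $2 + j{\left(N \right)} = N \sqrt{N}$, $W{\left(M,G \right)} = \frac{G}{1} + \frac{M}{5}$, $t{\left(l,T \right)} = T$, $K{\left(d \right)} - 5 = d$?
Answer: $\frac{91225}{8046} + \frac{5125 i \sqrt{5}}{8046} \approx 11.338 + 1.4243 i$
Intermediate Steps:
$K{\left(d \right)} = 5 + d$
$W{\left(M,G \right)} = G + \frac{M}{5}$ ($W{\left(M,G \right)} = G 1 + M \frac{1}{5} = G + \frac{M}{5}$)
$j{\left(N \right)} = -2 + N^{\frac{3}{2}}$ ($j{\left(N \right)} = -2 + N \sqrt{N} = -2 + N^{\frac{3}{2}}$)
$h{\left(P,E \right)} = \frac{1}{\frac{26}{5} + E + \frac{P}{5}}$ ($h{\left(P,E \right)} = \frac{1}{\left(5 + E\right) + \frac{P - -1}{5}} = \frac{1}{\left(5 + E\right) + \frac{P + 1}{5}} = \frac{1}{\left(5 + E\right) + \frac{1 + P}{5}} = \frac{1}{\left(5 + E\right) + \left(\frac{1}{5} + \frac{P}{5}\right)} = \frac{1}{\frac{26}{5} + E + \frac{P}{5}}$)
$h{\left(j{\left(-5 \right)},13 \right)} \left(t{\left(22,9 \right)} + 196\right) = \frac{5}{26 - \left(2 - \left(-5\right)^{\frac{3}{2}}\right) + 5 \cdot 13} \left(9 + 196\right) = \frac{5}{26 - \left(2 + 5 i \sqrt{5}\right) + 65} \cdot 205 = \frac{5}{89 - 5 i \sqrt{5}} \cdot 205 = \frac{1025}{89 - 5 i \sqrt{5}}$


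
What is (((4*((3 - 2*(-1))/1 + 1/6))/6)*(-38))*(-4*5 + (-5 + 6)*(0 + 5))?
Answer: 5890/3 ≈ 1963.3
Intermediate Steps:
(((4*((3 - 2*(-1))/1 + 1/6))/6)*(-38))*(-4*5 + (-5 + 6)*(0 + 5)) = (((4*((3 + 2)*1 + 1*(1/6)))*(1/6))*(-38))*(-20 + 1*5) = (((4*(5*1 + 1/6))*(1/6))*(-38))*(-20 + 5) = (((4*(5 + 1/6))*(1/6))*(-38))*(-15) = (((4*(31/6))*(1/6))*(-38))*(-15) = (((62/3)*(1/6))*(-38))*(-15) = ((31/9)*(-38))*(-15) = -1178/9*(-15) = 5890/3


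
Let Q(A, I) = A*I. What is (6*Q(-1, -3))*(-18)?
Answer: -324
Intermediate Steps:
(6*Q(-1, -3))*(-18) = (6*(-1*(-3)))*(-18) = (6*3)*(-18) = 18*(-18) = -324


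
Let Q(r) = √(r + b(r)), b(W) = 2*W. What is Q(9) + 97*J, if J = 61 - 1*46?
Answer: 1455 + 3*√3 ≈ 1460.2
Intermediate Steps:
J = 15 (J = 61 - 46 = 15)
Q(r) = √3*√r (Q(r) = √(r + 2*r) = √(3*r) = √3*√r)
Q(9) + 97*J = √3*√9 + 97*15 = √3*3 + 1455 = 3*√3 + 1455 = 1455 + 3*√3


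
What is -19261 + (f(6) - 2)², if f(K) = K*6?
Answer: -18105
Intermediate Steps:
f(K) = 6*K
-19261 + (f(6) - 2)² = -19261 + (6*6 - 2)² = -19261 + (36 - 2)² = -19261 + 34² = -19261 + 1156 = -18105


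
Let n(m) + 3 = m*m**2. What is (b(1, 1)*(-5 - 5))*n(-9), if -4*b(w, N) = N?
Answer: -1830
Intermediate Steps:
b(w, N) = -N/4
n(m) = -3 + m**3 (n(m) = -3 + m*m**2 = -3 + m**3)
(b(1, 1)*(-5 - 5))*n(-9) = ((-1/4*1)*(-5 - 5))*(-3 + (-9)**3) = (-1/4*(-10))*(-3 - 729) = (5/2)*(-732) = -1830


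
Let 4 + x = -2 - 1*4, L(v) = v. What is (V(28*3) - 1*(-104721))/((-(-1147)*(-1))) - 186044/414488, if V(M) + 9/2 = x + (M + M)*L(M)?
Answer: -6182779362/59427217 ≈ -104.04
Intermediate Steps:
x = -10 (x = -4 + (-2 - 1*4) = -4 + (-2 - 4) = -4 - 6 = -10)
V(M) = -29/2 + 2*M² (V(M) = -9/2 + (-10 + (M + M)*M) = -9/2 + (-10 + (2*M)*M) = -9/2 + (-10 + 2*M²) = -29/2 + 2*M²)
(V(28*3) - 1*(-104721))/((-(-1147)*(-1))) - 186044/414488 = ((-29/2 + 2*(28*3)²) - 1*(-104721))/((-(-1147)*(-1))) - 186044/414488 = ((-29/2 + 2*84²) + 104721)/((-37*31)) - 186044*1/414488 = ((-29/2 + 2*7056) + 104721)/(-1147) - 46511/103622 = ((-29/2 + 14112) + 104721)*(-1/1147) - 46511/103622 = (28195/2 + 104721)*(-1/1147) - 46511/103622 = (237637/2)*(-1/1147) - 46511/103622 = -237637/2294 - 46511/103622 = -6182779362/59427217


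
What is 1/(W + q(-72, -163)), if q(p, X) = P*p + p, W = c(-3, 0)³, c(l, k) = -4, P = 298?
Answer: -1/21592 ≈ -4.6313e-5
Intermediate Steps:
W = -64 (W = (-4)³ = -64)
q(p, X) = 299*p (q(p, X) = 298*p + p = 299*p)
1/(W + q(-72, -163)) = 1/(-64 + 299*(-72)) = 1/(-64 - 21528) = 1/(-21592) = -1/21592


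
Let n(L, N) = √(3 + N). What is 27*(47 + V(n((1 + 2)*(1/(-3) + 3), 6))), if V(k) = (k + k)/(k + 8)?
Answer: 14121/11 ≈ 1283.7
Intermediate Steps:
V(k) = 2*k/(8 + k) (V(k) = (2*k)/(8 + k) = 2*k/(8 + k))
27*(47 + V(n((1 + 2)*(1/(-3) + 3), 6))) = 27*(47 + 2*√(3 + 6)/(8 + √(3 + 6))) = 27*(47 + 2*√9/(8 + √9)) = 27*(47 + 2*3/(8 + 3)) = 27*(47 + 2*3/11) = 27*(47 + 2*3*(1/11)) = 27*(47 + 6/11) = 27*(523/11) = 14121/11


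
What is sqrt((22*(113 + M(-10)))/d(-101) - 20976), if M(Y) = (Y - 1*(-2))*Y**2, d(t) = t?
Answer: 3*I*sqrt(23605518)/101 ≈ 144.31*I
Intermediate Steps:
M(Y) = Y**2*(2 + Y) (M(Y) = (Y + 2)*Y**2 = (2 + Y)*Y**2 = Y**2*(2 + Y))
sqrt((22*(113 + M(-10)))/d(-101) - 20976) = sqrt((22*(113 + (-10)**2*(2 - 10)))/(-101) - 20976) = sqrt((22*(113 + 100*(-8)))*(-1/101) - 20976) = sqrt((22*(113 - 800))*(-1/101) - 20976) = sqrt((22*(-687))*(-1/101) - 20976) = sqrt(-15114*(-1/101) - 20976) = sqrt(15114/101 - 20976) = sqrt(-2103462/101) = 3*I*sqrt(23605518)/101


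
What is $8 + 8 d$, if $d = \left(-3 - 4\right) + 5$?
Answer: $-8$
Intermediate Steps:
$d = -2$ ($d = -7 + 5 = -2$)
$8 + 8 d = 8 + 8 \left(-2\right) = 8 - 16 = -8$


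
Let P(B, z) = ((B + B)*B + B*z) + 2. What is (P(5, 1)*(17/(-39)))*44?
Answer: -14212/13 ≈ -1093.2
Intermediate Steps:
P(B, z) = 2 + 2*B² + B*z (P(B, z) = ((2*B)*B + B*z) + 2 = (2*B² + B*z) + 2 = 2 + 2*B² + B*z)
(P(5, 1)*(17/(-39)))*44 = ((2 + 2*5² + 5*1)*(17/(-39)))*44 = ((2 + 2*25 + 5)*(17*(-1/39)))*44 = ((2 + 50 + 5)*(-17/39))*44 = (57*(-17/39))*44 = -323/13*44 = -14212/13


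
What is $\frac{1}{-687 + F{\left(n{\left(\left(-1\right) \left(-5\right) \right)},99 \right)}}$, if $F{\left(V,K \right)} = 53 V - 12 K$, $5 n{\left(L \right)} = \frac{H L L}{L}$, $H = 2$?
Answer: $- \frac{1}{1769} \approx -0.00056529$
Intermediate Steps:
$n{\left(L \right)} = \frac{2 L}{5}$ ($n{\left(L \right)} = \frac{2 L L \frac{1}{L}}{5} = \frac{2 L^{2} \frac{1}{L}}{5} = \frac{2 L}{5}$)
$F{\left(V,K \right)} = - 12 K + 53 V$
$\frac{1}{-687 + F{\left(n{\left(\left(-1\right) \left(-5\right) \right)},99 \right)}} = \frac{1}{-687 + \left(\left(-12\right) 99 + 53 \frac{2 \left(\left(-1\right) \left(-5\right)\right)}{5}\right)} = \frac{1}{-687 - \left(1188 - 53 \cdot \frac{2}{5} \cdot 5\right)} = \frac{1}{-687 + \left(-1188 + 53 \cdot 2\right)} = \frac{1}{-687 + \left(-1188 + 106\right)} = \frac{1}{-687 - 1082} = \frac{1}{-1769} = - \frac{1}{1769}$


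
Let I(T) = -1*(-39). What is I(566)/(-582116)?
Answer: -39/582116 ≈ -6.6997e-5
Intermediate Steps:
I(T) = 39
I(566)/(-582116) = 39/(-582116) = 39*(-1/582116) = -39/582116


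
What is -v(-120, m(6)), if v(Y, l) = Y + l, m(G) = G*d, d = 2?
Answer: 108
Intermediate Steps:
m(G) = 2*G (m(G) = G*2 = 2*G)
-v(-120, m(6)) = -(-120 + 2*6) = -(-120 + 12) = -1*(-108) = 108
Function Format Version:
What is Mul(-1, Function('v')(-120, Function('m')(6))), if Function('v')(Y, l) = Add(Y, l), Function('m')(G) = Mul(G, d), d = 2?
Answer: 108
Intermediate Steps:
Function('m')(G) = Mul(2, G) (Function('m')(G) = Mul(G, 2) = Mul(2, G))
Mul(-1, Function('v')(-120, Function('m')(6))) = Mul(-1, Add(-120, Mul(2, 6))) = Mul(-1, Add(-120, 12)) = Mul(-1, -108) = 108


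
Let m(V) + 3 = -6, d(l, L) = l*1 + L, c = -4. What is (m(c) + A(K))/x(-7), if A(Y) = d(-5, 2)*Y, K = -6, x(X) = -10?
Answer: -9/10 ≈ -0.90000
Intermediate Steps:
d(l, L) = L + l (d(l, L) = l + L = L + l)
m(V) = -9 (m(V) = -3 - 6 = -9)
A(Y) = -3*Y (A(Y) = (2 - 5)*Y = -3*Y)
(m(c) + A(K))/x(-7) = (-9 - 3*(-6))/(-10) = (-9 + 18)*(-⅒) = 9*(-⅒) = -9/10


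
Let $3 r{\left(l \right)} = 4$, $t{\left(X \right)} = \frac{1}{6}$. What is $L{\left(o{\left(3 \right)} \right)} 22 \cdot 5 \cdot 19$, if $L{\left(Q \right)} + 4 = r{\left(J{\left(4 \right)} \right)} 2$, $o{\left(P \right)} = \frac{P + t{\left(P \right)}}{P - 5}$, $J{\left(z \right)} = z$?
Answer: $- \frac{8360}{3} \approx -2786.7$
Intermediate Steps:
$t{\left(X \right)} = \frac{1}{6}$
$r{\left(l \right)} = \frac{4}{3}$ ($r{\left(l \right)} = \frac{1}{3} \cdot 4 = \frac{4}{3}$)
$o{\left(P \right)} = \frac{\frac{1}{6} + P}{-5 + P}$ ($o{\left(P \right)} = \frac{P + \frac{1}{6}}{P - 5} = \frac{\frac{1}{6} + P}{-5 + P}$)
$L{\left(Q \right)} = - \frac{4}{3}$ ($L{\left(Q \right)} = -4 + \frac{4}{3} \cdot 2 = -4 + \frac{8}{3} = - \frac{4}{3}$)
$L{\left(o{\left(3 \right)} \right)} 22 \cdot 5 \cdot 19 = \left(- \frac{4}{3}\right) 22 \cdot 5 \cdot 19 = \left(- \frac{88}{3}\right) 95 = - \frac{8360}{3}$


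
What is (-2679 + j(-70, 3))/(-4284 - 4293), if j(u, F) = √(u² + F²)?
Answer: 893/2859 - √4909/8577 ≈ 0.30418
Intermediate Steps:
j(u, F) = √(F² + u²)
(-2679 + j(-70, 3))/(-4284 - 4293) = (-2679 + √(3² + (-70)²))/(-4284 - 4293) = (-2679 + √(9 + 4900))/(-8577) = (-2679 + √4909)*(-1/8577) = 893/2859 - √4909/8577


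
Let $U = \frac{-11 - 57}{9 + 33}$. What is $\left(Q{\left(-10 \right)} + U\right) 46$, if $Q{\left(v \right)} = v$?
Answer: $- \frac{11224}{21} \approx -534.48$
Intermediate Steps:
$U = - \frac{34}{21}$ ($U = - \frac{68}{42} = \left(-68\right) \frac{1}{42} = - \frac{34}{21} \approx -1.619$)
$\left(Q{\left(-10 \right)} + U\right) 46 = \left(-10 - \frac{34}{21}\right) 46 = \left(- \frac{244}{21}\right) 46 = - \frac{11224}{21}$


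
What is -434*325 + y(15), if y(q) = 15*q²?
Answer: -137675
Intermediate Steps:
-434*325 + y(15) = -434*325 + 15*15² = -141050 + 15*225 = -141050 + 3375 = -137675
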